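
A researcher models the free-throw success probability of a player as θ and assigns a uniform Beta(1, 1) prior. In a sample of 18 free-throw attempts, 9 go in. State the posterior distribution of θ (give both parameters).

Posterior: Beta(10, 10)

Observing 9 successes and 9 failures updates Beta(1, 1) by adding the success and failure counts to the two shape parameters: α = 1+9 = 10, β = 1+9 = 10.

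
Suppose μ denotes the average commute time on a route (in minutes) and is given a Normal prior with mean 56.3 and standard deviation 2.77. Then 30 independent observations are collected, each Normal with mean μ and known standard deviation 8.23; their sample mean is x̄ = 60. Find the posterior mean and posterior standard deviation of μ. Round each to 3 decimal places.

Posterior mean ≈ 59.159; posterior SD ≈ 1.321

Prior precision 1/τ₀² = 1/2.77² = 0.130329; data precision n/σ² = 30/8.23² = 0.442916.
Posterior precision = 0.130329 + 0.442916 = 0.573245, giving posterior SD = 1/√0.573245 = 1.321.
Posterior mean = (0.130329·56.3 + 0.442916·60) / 0.573245 = 59.159.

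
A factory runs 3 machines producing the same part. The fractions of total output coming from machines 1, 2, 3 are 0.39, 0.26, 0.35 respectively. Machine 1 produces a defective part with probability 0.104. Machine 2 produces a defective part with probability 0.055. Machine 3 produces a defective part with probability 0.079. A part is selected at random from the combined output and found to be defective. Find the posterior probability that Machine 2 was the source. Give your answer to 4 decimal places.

Tabulate prior·likelihood by source: [1] prior 0.39, lik 0.104, product 0.04056; [2] prior 0.26, lik 0.055, product 0.01430; [3] prior 0.35, lik 0.079, product 0.02765.
Normalizing constant = 0.082510; the posterior for Machine 2 is its product over the sum, 0.01430/0.082510 = 0.1733.

Posterior probability ≈ 0.1733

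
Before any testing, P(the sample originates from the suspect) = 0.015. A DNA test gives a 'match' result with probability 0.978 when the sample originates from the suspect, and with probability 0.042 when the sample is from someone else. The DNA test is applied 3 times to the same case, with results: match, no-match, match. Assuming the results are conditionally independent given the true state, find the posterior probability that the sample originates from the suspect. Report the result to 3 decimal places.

With H the event that the sample originates from the suspect, the joint likelihood of the observed sequence is P(data|H) = 0.978·0.022·0.978 = 0.021043 and P(data|¬H) = 0.042·0.958·0.042 = 0.0016899.
Bayes: P(H|data) = 0.015·0.021043 / (0.015·0.021043 + 0.985·0.0016899) = 0.00031564/0.0019802 = 0.1594.

Posterior P(H) ≈ 0.159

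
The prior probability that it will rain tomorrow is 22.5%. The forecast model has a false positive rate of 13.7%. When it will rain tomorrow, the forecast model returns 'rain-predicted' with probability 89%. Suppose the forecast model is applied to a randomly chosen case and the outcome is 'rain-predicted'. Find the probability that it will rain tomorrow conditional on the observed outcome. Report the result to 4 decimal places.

P(H | E) ≈ 0.6535

Let H be the event that it will rain tomorrow. P(H) = 0.225, so P(¬H) = 0.775. With E the 'rain-predicted' result, P(E|H) = 0.89 and P(E|¬H) = 0.137.
P(E) = 0.89·0.225 + 0.137·0.775 = 0.20025 + 0.10618 = 0.30643.
By Bayes' theorem, P(H|E) = 0.20025 / 0.30643 = 0.6535.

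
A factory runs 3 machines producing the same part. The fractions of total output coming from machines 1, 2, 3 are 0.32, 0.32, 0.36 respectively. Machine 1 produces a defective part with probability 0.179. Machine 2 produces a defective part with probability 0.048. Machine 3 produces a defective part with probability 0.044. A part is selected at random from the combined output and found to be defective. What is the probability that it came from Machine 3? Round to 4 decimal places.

Posterior probability ≈ 0.1790

Tabulate prior·likelihood by source: [1] prior 0.32, lik 0.179, product 0.05728; [2] prior 0.32, lik 0.048, product 0.01536; [3] prior 0.36, lik 0.044, product 0.01584.
Normalizing constant = 0.088480; the posterior for Machine 3 is its product over the sum, 0.01584/0.088480 = 0.1790.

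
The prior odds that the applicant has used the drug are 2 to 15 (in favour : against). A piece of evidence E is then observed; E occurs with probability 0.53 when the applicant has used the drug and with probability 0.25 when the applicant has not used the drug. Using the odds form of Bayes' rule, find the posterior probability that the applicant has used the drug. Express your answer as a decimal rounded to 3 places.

Prior odds = 2/15 = 0.13333.
Likelihood ratio for E = 0.53/0.25 = 2.1200.
Posterior odds = prior odds × LR = 0.28267.
Posterior probability = odds/(1+odds) = 0.28267/1.2827 = 0.220.

Posterior probability ≈ 0.220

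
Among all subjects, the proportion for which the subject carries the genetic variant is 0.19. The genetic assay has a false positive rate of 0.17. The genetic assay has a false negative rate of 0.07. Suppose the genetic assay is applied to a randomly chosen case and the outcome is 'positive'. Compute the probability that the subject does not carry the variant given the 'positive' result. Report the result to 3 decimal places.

P(¬H | E) ≈ 0.438

Write H for 'the subject carries the genetic variant'. Prior odds H:¬H = 0.19/0.81 = 0.23457. For the 'positive' outcome, the likelihood ratio is 0.93/0.17 = 5.4706.
Posterior odds = 0.23457 × 5.4706 = 1.2832, so P(H|E) = 1.2832/(1+1.2832) = 0.562. Then P(¬H|E) = 1 − 0.562 = 0.438.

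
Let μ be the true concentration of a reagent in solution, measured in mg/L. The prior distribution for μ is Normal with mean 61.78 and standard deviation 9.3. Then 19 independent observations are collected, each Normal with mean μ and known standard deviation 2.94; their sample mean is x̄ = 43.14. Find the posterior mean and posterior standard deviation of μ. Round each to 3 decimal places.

Posterior mean ≈ 43.238; posterior SD ≈ 0.673

With known σ, the Normal prior is conjugate. Weight on the data is w = (n/σ²)/(n/σ² + 1/τ₀²) = 2.19816/(2.19816+0.0115620) = 0.99477.
Posterior mean = w·x̄ + (1−w)·μ₀ = 0.99477·43.14 + 0.0052324·61.78 = 43.238. Posterior variance = 1/(2.19816+0.0115620) = 0.452546, so SD = 0.673.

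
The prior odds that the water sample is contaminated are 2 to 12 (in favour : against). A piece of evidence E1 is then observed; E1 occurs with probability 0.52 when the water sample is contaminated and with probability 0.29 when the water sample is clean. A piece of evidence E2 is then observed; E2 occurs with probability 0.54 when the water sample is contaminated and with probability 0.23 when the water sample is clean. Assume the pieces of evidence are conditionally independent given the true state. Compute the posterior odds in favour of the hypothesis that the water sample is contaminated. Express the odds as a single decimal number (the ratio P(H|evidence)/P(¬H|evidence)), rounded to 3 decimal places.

Posterior odds ≈ 0.702

Prior odds = 2/12 = 0.16667.
Likelihood ratio for E1 = 0.52/0.29 = 1.7931.
Likelihood ratio for E2 = 0.54/0.23 = 2.3478.
Posterior odds = prior odds × LR₁ × LR₂ = 0.70165.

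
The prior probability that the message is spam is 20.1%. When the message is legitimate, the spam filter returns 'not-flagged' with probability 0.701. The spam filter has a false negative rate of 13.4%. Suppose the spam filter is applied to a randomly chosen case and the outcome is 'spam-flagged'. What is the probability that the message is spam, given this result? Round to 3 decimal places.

P(H | E) ≈ 0.422

Let H be the event that the message is spam. P(H) = 0.201, so P(¬H) = 0.799. With E the 'spam-flagged' result, P(E|H) = 0.866 and P(E|¬H) = 0.299.
P(E) = 0.866·0.201 + 0.299·0.799 = 0.17407 + 0.23890 = 0.41297.
By Bayes' theorem, P(H|E) = 0.17407 / 0.41297 = 0.422.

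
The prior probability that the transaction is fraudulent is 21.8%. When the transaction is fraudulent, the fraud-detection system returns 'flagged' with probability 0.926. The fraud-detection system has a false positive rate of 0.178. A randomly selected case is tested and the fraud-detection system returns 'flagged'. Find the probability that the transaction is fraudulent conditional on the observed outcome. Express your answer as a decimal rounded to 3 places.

Let H be the event that the transaction is fraudulent. P(H) = 0.218, so P(¬H) = 0.782. With E the 'flagged' result, P(E|H) = 0.926 and P(E|¬H) = 0.178.
P(E) = 0.926·0.218 + 0.178·0.782 = 0.20187 + 0.13920 = 0.34106.
By Bayes' theorem, P(H|E) = 0.20187 / 0.34106 = 0.592.

P(H | E) ≈ 0.592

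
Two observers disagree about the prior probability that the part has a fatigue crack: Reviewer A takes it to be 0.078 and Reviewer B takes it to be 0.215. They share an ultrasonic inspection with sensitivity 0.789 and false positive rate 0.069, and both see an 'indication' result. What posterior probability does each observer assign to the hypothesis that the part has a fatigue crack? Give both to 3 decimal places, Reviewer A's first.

P('+'|H) = 0.789, P('+'|¬H) = 0.069.
Reviewer A: numerator 0.789·0.078 = 0.061542; evidence = 0.061542+0.069·0.922 = 0.12516; posterior = 0.492.
Reviewer B: numerator 0.789·0.215 = 0.16964; evidence = 0.16964+0.069·0.785 = 0.22380; posterior = 0.758.

Reviewer A: 0.492; Reviewer B: 0.758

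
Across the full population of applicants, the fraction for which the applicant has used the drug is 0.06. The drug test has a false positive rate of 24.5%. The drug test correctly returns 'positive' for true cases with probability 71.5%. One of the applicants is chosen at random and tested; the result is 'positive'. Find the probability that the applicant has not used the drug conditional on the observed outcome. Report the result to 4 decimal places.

Let H be the event that the applicant has used the drug. P(H) = 0.06, so P(¬H) = 0.94. With E the 'positive' result, P(E|H) = 0.715 and P(E|¬H) = 0.245.
P(E) = 0.715·0.06 + 0.245·0.94 = 0.042900 + 0.23030 = 0.27320.
By Bayes' theorem, P(H|E) = 0.042900 / 0.27320 = 0.1570. Hence P(¬H|E) = 1 − 0.1570 = 0.8430.

P(¬H | E) ≈ 0.8430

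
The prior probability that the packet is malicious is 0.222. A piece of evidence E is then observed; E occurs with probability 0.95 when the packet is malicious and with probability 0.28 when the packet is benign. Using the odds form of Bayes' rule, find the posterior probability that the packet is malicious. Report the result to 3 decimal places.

Prior odds = 0.222/(1−0.222) = 0.28535.
Likelihood ratio for E = 0.95/0.28 = 3.3929.
Posterior odds = prior odds × LR = 0.96814.
Posterior probability = odds/(1+odds) = 0.96814/1.9681 = 0.492.

Posterior probability ≈ 0.492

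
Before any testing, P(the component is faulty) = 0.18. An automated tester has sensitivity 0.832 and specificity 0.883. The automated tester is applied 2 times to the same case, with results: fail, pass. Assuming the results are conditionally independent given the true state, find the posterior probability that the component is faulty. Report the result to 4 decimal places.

Posterior P(H) ≈ 0.2290

With H the event that the component is faulty, the joint likelihood of the observed sequence is P(data|H) = 0.832·0.168 = 0.13978 and P(data|¬H) = 0.117·0.883 = 0.10331.
Bayes: P(H|data) = 0.18·0.13978 / (0.18·0.13978 + 0.82·0.10331) = 0.025160/0.10987 = 0.2290.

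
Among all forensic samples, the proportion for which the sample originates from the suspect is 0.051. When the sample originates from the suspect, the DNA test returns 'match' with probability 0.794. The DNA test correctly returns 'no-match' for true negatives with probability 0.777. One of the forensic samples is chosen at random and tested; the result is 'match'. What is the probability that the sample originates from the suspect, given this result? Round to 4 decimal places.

P(H | E) ≈ 0.1606

Let H be the event that the sample originates from the suspect. P(H) = 0.051, so P(¬H) = 0.949. With E the 'match' result, P(E|H) = 0.794 and P(E|¬H) = 0.223.
P(E) = 0.794·0.051 + 0.223·0.949 = 0.040494 + 0.21163 = 0.25212.
By Bayes' theorem, P(H|E) = 0.040494 / 0.25212 = 0.1606.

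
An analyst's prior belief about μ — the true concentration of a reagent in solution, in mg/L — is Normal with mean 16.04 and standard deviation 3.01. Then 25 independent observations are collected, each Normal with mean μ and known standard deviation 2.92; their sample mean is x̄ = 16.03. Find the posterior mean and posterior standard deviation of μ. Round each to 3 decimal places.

Posterior mean ≈ 16.030; posterior SD ≈ 0.573

Prior precision 1/τ₀² = 1/3.01² = 0.110374; data precision n/σ² = 25/2.92² = 2.93207.
Posterior precision = 0.110374 + 2.93207 = 3.04244, giving posterior SD = 1/√3.04244 = 0.573.
Posterior mean = (0.110374·16.04 + 2.93207·16.03) / 3.04244 = 16.030.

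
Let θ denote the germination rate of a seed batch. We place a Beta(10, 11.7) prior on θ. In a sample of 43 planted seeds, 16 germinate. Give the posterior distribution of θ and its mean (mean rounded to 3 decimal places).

The binomial likelihood is conjugate to the Beta prior: with 16 successes and 27 failures, the posterior is Beta(10+16, 11.7+27) = Beta(26, 38.7).
E[θ | data] = 26/(26+38.7) = 0.402.

Posterior: Beta(26, 38.7); mean ≈ 0.402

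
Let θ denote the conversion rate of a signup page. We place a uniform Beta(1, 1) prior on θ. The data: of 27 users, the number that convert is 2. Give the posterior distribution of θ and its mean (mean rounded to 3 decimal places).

Observing 2 successes and 25 failures updates Beta(1, 1) by adding the success and failure counts to the two shape parameters: α = 1+2 = 3, β = 1+25 = 26.
E[θ | data] = 3/(3+26) = 0.103.

Posterior: Beta(3, 26); mean ≈ 0.103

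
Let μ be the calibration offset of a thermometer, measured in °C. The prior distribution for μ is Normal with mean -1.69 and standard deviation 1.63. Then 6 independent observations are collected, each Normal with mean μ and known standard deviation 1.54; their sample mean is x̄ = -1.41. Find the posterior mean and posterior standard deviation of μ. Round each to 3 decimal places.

With known σ, the Normal prior is conjugate. Weight on the data is w = (n/σ²)/(n/σ² + 1/τ₀²) = 2.52994/(2.52994+0.376378) = 0.87050.
Posterior mean = w·x̄ + (1−w)·μ₀ = 0.87050·-1.41 + 0.12950·-1.69 = -1.446. Posterior variance = 1/(2.52994+0.376378) = 0.344078, so SD = 0.587.

Posterior mean ≈ -1.446; posterior SD ≈ 0.587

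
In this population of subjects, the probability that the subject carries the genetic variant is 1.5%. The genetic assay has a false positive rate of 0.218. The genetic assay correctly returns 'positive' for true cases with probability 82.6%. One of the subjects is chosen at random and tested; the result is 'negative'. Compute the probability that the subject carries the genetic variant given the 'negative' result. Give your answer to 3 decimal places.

P(H | E) ≈ 0.003

Write H for 'the subject carries the genetic variant'. Prior odds H:¬H = 0.015/0.985 = 0.015228. For the 'negative' outcome, the likelihood ratio is 0.174/0.782 = 0.22251.
Posterior odds = 0.015228 × 0.22251 = 0.0033884, so P(H|E) = 0.0033884/(1+0.0033884) = 0.003.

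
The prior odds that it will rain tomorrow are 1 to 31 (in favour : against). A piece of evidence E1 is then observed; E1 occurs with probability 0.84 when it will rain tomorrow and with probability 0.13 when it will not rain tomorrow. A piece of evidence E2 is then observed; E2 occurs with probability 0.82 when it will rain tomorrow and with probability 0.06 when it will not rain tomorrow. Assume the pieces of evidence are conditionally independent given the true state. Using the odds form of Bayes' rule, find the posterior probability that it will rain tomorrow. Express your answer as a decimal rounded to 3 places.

Posterior probability ≈ 0.740

Prior odds = 1/31 = 0.032258. In log-odds, ln(0.032258) = -3.4340.
Add log likelihood ratios: ln(6.4615) + ln(13.667) = 4.4808.
Posterior log-odds = 1.0468, so posterior odds = exp(1.0468) = 2.8486. Converting, P(H|E) = 2.8486/3.8486 = 0.740.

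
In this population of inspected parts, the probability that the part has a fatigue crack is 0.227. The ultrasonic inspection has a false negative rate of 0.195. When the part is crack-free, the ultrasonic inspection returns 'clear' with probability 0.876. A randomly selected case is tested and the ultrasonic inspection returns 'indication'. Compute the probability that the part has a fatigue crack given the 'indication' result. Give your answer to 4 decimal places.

Let H be the event that the part has a fatigue crack. P(H) = 0.227, so P(¬H) = 0.773. With E the 'indication' result, P(E|H) = 0.805 and P(E|¬H) = 0.124.
P(E) = 0.805·0.227 + 0.124·0.773 = 0.18274 + 0.095852 = 0.27859.
By Bayes' theorem, P(H|E) = 0.18274 / 0.27859 = 0.6559.

P(H | E) ≈ 0.6559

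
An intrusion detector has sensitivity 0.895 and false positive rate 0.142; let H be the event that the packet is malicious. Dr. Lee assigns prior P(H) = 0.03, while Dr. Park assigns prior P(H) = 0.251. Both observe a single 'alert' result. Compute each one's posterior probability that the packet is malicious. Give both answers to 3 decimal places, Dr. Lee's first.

P('+'|H) = 0.895, P('+'|¬H) = 0.142.
Dr. Lee: numerator 0.895·0.03 = 0.026850; evidence = 0.026850+0.142·0.97 = 0.16459; posterior = 0.163.
Dr. Park: numerator 0.895·0.251 = 0.22465; evidence = 0.22465+0.142·0.749 = 0.33100; posterior = 0.679.

Dr. Lee: 0.163; Dr. Park: 0.679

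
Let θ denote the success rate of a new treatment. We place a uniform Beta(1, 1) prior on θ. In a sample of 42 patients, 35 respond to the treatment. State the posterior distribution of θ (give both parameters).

Posterior: Beta(36, 8)

The binomial likelihood is conjugate to the Beta prior: with 35 successes and 7 failures, the posterior is Beta(1+35, 1+7) = Beta(36, 8).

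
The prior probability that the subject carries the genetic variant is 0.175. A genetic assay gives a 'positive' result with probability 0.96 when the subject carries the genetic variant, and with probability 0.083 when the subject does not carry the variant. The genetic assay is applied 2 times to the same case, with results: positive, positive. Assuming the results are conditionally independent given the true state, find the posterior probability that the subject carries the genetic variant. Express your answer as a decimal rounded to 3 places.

Posterior P(H) ≈ 0.966

With H the event that the subject carries the genetic variant, the joint likelihood of the observed sequence is P(data|H) = 0.96·0.96 = 0.92160 and P(data|¬H) = 0.083·0.083 = 0.0068890.
Bayes: P(H|data) = 0.175·0.92160 / (0.175·0.92160 + 0.825·0.0068890) = 0.16128/0.16696 = 0.9660.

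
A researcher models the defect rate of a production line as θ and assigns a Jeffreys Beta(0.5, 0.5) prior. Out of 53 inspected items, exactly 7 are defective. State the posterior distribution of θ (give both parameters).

Posterior: Beta(7.5, 46.5)

The binomial likelihood is conjugate to the Beta prior: with 7 successes and 46 failures, the posterior is Beta(0.5+7, 0.5+46) = Beta(7.5, 46.5).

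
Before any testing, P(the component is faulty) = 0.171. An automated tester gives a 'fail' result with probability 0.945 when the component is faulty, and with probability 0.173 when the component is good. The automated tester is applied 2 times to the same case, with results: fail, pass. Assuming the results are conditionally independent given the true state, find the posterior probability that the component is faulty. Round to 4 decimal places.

Let H be the event that the component is faulty; start with P(H) = 0.171. P('fail'|H) = 0.945, P('fail'|¬H) = 0.173.
Update on result 1 ('fail'): P(H) ← 0.945·0.1710 / (0.945·0.1710 + 0.173·0.8290) = 0.16160/0.30501 = 0.5298.
Update on result 2 ('pass'): P(H) ← 0.055·0.5298 / (0.055·0.5298 + 0.827·0.4702) = 0.029139/0.41800 = 0.0697.

Posterior P(H) ≈ 0.0697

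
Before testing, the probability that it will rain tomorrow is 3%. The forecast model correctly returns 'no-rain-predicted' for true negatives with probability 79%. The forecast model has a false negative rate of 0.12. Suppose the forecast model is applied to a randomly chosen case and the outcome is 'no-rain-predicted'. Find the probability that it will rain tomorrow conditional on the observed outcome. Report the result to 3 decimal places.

P(H | E) ≈ 0.005

Write H for 'it will rain tomorrow'. Prior odds H:¬H = 0.03/0.97 = 0.030928. For the 'no-rain-predicted' outcome, the likelihood ratio is 0.12/0.79 = 0.15190.
Posterior odds = 0.030928 × 0.15190 = 0.0046979, so P(H|E) = 0.0046979/(1+0.0046979) = 0.005.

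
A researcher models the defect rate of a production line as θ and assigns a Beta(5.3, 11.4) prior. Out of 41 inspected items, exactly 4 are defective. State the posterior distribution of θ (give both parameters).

Posterior: Beta(9.3, 48.4)

The binomial likelihood is conjugate to the Beta prior: with 4 successes and 37 failures, the posterior is Beta(5.3+4, 11.4+37) = Beta(9.3, 48.4).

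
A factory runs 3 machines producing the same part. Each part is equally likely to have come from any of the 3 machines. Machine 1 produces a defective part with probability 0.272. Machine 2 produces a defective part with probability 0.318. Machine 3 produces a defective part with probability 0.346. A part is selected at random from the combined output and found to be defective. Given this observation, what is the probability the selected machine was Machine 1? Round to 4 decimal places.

Tabulate prior·likelihood by source: [1] prior 0.333333, lik 0.272, product 0.09067; [2] prior 0.333333, lik 0.318, product 0.1060; [3] prior 0.333333, lik 0.346, product 0.1153.
Normalizing constant = 0.31200; the posterior for Machine 1 is its product over the sum, 0.09067/0.31200 = 0.2906.

Posterior probability ≈ 0.2906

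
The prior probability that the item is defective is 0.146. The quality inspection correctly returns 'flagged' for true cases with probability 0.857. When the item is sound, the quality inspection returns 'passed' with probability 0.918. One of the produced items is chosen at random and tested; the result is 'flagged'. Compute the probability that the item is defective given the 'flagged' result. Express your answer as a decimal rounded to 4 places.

Let H be the event that the item is defective. P(H) = 0.146, so P(¬H) = 0.854. With E the 'flagged' result, P(E|H) = 0.857 and P(E|¬H) = 0.082.
P(E) = 0.857·0.146 + 0.082·0.854 = 0.12512 + 0.070028 = 0.19515.
By Bayes' theorem, P(H|E) = 0.12512 / 0.19515 = 0.6412.

P(H | E) ≈ 0.6412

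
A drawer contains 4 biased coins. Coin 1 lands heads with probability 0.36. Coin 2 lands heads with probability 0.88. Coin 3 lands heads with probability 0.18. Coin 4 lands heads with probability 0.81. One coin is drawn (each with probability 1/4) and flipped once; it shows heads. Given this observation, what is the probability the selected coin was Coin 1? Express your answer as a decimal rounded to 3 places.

Posterior probability ≈ 0.161

P(heads|C1) = 0.36; P(heads|C2) = 0.88; P(heads|C3) = 0.18; P(heads|C4) = 0.81.
Prior × likelihood for each source: 0.25·0.36=0.09000, 0.25·0.88=0.2200, 0.25·0.18=0.04500, 0.25·0.81=0.2025. Summing gives P(heads) = 0.55750.
P(Coin 1 | heads) = 0.09000 / 0.55750 = 0.161.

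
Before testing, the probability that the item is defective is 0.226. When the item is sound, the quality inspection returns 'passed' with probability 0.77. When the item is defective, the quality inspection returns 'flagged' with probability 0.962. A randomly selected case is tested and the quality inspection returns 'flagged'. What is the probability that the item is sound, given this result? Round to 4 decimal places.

P(¬H | E) ≈ 0.4502

Let H be the event that the item is defective. P(H) = 0.226, so P(¬H) = 0.774. With E the 'flagged' result, P(E|H) = 0.962 and P(E|¬H) = 0.23.
P(E) = 0.962·0.226 + 0.23·0.774 = 0.21741 + 0.17802 = 0.39543.
By Bayes' theorem, P(H|E) = 0.21741 / 0.39543 = 0.5498. Hence P(¬H|E) = 1 − 0.5498 = 0.4502.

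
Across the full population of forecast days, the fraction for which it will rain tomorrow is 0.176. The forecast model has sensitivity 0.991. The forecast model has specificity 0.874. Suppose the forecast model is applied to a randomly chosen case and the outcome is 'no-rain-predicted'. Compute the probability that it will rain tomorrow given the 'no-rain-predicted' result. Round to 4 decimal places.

Let H be the event that it will rain tomorrow. P(H) = 0.176, so P(¬H) = 0.824. With E the 'no-rain-predicted' result, P(E|H) = 0.009 and P(E|¬H) = 0.874.
P(E) = 0.009·0.176 + 0.874·0.824 = 0.0015840 + 0.72018 = 0.72176.
By Bayes' theorem, P(H|E) = 0.0015840 / 0.72176 = 0.0022.

P(H | E) ≈ 0.0022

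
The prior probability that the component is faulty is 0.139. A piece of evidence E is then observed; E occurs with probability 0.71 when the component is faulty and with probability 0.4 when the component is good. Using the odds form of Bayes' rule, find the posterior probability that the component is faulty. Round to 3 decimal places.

Posterior probability ≈ 0.223

Prior odds = 0.139/(1−0.139) = 0.16144.
Likelihood ratio for E = 0.71/0.4 = 1.7750.
Posterior odds = prior odds × LR = 0.28656.
Posterior probability = odds/(1+odds) = 0.28656/1.2866 = 0.223.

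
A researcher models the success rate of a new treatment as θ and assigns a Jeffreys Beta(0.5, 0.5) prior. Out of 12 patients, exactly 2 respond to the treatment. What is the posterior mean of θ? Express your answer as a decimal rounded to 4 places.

Observing 2 successes and 10 failures updates Beta(0.5, 0.5) by adding the success and failure counts to the two shape parameters: α = 0.5+2 = 2.5, β = 0.5+10 = 10.5.
E[θ | data] = 2.5/(2.5+10.5) = 0.1923.

Posterior mean ≈ 0.1923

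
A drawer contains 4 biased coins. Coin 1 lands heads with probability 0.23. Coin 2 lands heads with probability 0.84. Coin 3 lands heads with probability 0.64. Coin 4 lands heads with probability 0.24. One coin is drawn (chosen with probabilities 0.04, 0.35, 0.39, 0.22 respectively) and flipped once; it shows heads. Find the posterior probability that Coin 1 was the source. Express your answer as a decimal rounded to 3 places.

Tabulate prior·likelihood by source: [1] prior 0.04, lik 0.23, product 0.009200; [2] prior 0.35, lik 0.84, product 0.2940; [3] prior 0.39, lik 0.64, product 0.2496; [4] prior 0.22, lik 0.24, product 0.05280.
Normalizing constant = 0.60560; the posterior for Coin 1 is its product over the sum, 0.009200/0.60560 = 0.015.

Posterior probability ≈ 0.015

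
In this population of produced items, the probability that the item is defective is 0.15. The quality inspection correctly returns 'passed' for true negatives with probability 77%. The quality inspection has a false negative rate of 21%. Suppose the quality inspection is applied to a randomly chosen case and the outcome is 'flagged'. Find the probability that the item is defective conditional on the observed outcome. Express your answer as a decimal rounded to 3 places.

P(H | E) ≈ 0.377

Let H be the event that the item is defective. P(H) = 0.15, so P(¬H) = 0.85. With E the 'flagged' result, P(E|H) = 0.79 and P(E|¬H) = 0.23.
P(E) = 0.79·0.15 + 0.23·0.85 = 0.11850 + 0.19550 = 0.31400.
By Bayes' theorem, P(H|E) = 0.11850 / 0.31400 = 0.377.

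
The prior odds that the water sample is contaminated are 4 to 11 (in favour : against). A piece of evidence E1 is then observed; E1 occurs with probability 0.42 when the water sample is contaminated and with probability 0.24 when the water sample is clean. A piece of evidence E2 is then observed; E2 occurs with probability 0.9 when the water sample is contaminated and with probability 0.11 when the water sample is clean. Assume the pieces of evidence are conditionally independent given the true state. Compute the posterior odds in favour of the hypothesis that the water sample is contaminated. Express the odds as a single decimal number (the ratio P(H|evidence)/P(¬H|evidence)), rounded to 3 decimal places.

Prior odds = 4/11 = 0.36364. In log-odds, ln(0.36364) = -1.0116.
Add log likelihood ratios: ln(1.7500) + ln(8.1818) = 2.6615.
Posterior log-odds = 1.6499, so posterior odds = exp(1.6499) = 5.2066.

Posterior odds ≈ 5.207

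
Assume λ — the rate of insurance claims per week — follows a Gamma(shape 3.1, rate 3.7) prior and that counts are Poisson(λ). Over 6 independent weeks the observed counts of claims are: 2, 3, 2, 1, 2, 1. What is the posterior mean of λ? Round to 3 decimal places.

Total count ∑xᵢ = 11 over n = 6 weeks.
Gamma is conjugate to the Poisson likelihood: posterior is Gamma(shape = 3.1+11 = 14.1, rate = 3.7+6 = 9.7).
E[λ | data] = 14.1/9.7 = 1.454.

Posterior mean ≈ 1.454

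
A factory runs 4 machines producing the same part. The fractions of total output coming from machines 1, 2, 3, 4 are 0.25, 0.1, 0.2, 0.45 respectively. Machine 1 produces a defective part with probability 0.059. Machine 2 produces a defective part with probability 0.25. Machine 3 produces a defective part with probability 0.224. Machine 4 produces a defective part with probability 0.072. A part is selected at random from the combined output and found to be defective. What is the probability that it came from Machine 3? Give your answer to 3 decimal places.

Posterior probability ≈ 0.383

Tabulate prior·likelihood by source: [1] prior 0.25, lik 0.059, product 0.01475; [2] prior 0.1, lik 0.25, product 0.02500; [3] prior 0.2, lik 0.224, product 0.04480; [4] prior 0.45, lik 0.072, product 0.03240.
Normalizing constant = 0.11695; the posterior for Machine 3 is its product over the sum, 0.04480/0.11695 = 0.383.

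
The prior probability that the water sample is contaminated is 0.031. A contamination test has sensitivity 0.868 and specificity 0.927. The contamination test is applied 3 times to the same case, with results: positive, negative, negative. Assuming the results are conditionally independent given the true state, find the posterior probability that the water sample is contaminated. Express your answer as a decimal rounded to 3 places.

With H the event that the water sample is contaminated, the joint likelihood of the observed sequence is P(data|H) = 0.868·0.132·0.132 = 0.015124 and P(data|¬H) = 0.073·0.927·0.927 = 0.062731.
Bayes: P(H|data) = 0.031·0.015124 / (0.031·0.015124 + 0.969·0.062731) = 0.00046884/0.061255 = 0.0077.

Posterior P(H) ≈ 0.008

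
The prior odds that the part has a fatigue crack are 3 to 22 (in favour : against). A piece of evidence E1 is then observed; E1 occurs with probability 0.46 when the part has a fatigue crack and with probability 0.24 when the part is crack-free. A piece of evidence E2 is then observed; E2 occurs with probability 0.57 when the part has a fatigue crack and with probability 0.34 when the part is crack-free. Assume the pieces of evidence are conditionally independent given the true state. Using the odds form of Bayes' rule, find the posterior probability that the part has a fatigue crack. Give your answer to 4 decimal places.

Posterior probability ≈ 0.3047

Prior odds = 3/22 = 0.13636.
Likelihood ratio for E1 = 0.46/0.24 = 1.9167.
Likelihood ratio for E2 = 0.57/0.34 = 1.6765.
Posterior odds = prior odds × LR₁ × LR₂ = 0.43817.
Posterior probability = odds/(1+odds) = 0.43817/1.4382 = 0.3047.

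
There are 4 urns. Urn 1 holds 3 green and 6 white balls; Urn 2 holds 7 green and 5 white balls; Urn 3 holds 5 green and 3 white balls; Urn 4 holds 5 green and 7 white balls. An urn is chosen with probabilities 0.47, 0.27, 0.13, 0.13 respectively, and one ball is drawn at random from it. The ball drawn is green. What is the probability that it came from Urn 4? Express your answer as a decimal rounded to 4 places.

Tabulate prior·likelihood by source: [1] prior 0.47, lik 0.3333, product 0.1567; [2] prior 0.27, lik 0.5833, product 0.1575; [3] prior 0.13, lik 0.625, product 0.08125; [4] prior 0.13, lik 0.4167, product 0.05417.
Normalizing constant = 0.44958; the posterior for Urn 4 is its product over the sum, 0.05417/0.44958 = 0.1205.

Posterior probability ≈ 0.1205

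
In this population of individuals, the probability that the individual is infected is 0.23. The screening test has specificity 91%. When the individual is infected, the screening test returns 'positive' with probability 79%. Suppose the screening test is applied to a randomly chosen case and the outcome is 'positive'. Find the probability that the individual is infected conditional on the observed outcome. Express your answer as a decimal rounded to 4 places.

P(H | E) ≈ 0.7239

Write H for 'the individual is infected'. Prior odds H:¬H = 0.23/0.77 = 0.29870. For the 'positive' outcome, the likelihood ratio is 0.79/0.09 = 8.7778.
Posterior odds = 0.29870 × 8.7778 = 2.6219, so P(H|E) = 2.6219/(1+2.6219) = 0.7239.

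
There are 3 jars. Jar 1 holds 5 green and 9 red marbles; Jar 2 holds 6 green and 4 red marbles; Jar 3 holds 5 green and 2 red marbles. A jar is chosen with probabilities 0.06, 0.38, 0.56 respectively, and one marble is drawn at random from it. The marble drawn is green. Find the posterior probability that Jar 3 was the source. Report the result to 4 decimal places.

Posterior probability ≈ 0.6159

P(green|Jar 1) = 0.3571; P(green|Jar 2) = 0.6; P(green|Jar 3) = 0.7143.
Prior × likelihood for each source: 0.06·0.3571=0.02143, 0.38·0.6=0.2280, 0.56·0.7143=0.4000. Summing gives P(green) = 0.64943.
P(Jar 3 | green) = 0.4000 / 0.64943 = 0.6159.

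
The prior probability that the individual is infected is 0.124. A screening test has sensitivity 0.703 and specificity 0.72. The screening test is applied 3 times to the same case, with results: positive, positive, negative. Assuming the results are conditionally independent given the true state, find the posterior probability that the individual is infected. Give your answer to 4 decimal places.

Posterior P(H) ≈ 0.2690

Let H be the event that the individual is infected; start with P(H) = 0.124. P('positive'|H) = 0.703, P('positive'|¬H) = 0.28.
Update on result 1 ('positive'): P(H) ← 0.703·0.1240 / (0.703·0.1240 + 0.28·0.8760) = 0.087172/0.33245 = 0.2622.
Update on result 2 ('positive'): P(H) ← 0.703·0.2622 / (0.703·0.2622 + 0.28·0.7378) = 0.18433/0.39091 = 0.4715.
Update on result 3 ('negative'): P(H) ← 0.297·0.4715 / (0.297·0.4715 + 0.72·0.5285) = 0.14005/0.52054 = 0.2690.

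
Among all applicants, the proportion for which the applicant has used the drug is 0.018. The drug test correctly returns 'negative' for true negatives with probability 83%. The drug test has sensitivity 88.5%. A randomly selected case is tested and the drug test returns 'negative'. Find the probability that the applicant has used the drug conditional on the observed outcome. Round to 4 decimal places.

Write H for 'the applicant has used the drug'. Prior odds H:¬H = 0.018/0.982 = 0.018330. For the 'negative' outcome, the likelihood ratio is 0.115/0.83 = 0.13855.
Posterior odds = 0.018330 × 0.13855 = 0.0025397, so P(H|E) = 0.0025397/(1+0.0025397) = 0.0025.

P(H | E) ≈ 0.0025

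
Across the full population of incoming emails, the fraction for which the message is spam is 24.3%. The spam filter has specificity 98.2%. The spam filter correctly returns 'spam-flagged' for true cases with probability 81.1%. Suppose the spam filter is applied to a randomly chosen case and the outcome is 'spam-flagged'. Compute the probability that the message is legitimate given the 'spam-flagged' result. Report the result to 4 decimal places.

Let H be the event that the message is spam. P(H) = 0.243, so P(¬H) = 0.757. With E the 'spam-flagged' result, P(E|H) = 0.811 and P(E|¬H) = 0.018.
P(E) = 0.811·0.243 + 0.018·0.757 = 0.19707 + 0.013626 = 0.21070.
By Bayes' theorem, P(H|E) = 0.19707 / 0.21070 = 0.9353. Hence P(¬H|E) = 1 − 0.9353 = 0.0647.

P(¬H | E) ≈ 0.0647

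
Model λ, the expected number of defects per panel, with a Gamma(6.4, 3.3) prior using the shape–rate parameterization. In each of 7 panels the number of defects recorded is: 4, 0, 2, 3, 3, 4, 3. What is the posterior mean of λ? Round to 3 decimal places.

The Poisson likelihood adds the total count to the shape and the number of exposure periods to the rate. Here ∑xᵢ = 19 and n = 7, so shape 6.4→25.4 and rate 3.3→10.3.
Posterior mean = shape/rate = 25.4/10.3 = 2.466.

Posterior mean ≈ 2.466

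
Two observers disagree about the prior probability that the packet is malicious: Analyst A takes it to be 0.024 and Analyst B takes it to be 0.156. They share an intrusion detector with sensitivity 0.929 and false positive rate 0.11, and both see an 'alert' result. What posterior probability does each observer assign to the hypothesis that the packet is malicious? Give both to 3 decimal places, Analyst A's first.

The likelihood ratio for an 'alert' result is 0.929/0.11 = 8.4455.
Analyst A: prior odds 0.024/0.976 = 0.024590; posterior odds 0.20768; posterior probability 0.172.
Analyst B: prior odds 0.156/0.844 = 0.18483; posterior odds 1.5610; posterior probability 0.610.

Analyst A: 0.172; Analyst B: 0.610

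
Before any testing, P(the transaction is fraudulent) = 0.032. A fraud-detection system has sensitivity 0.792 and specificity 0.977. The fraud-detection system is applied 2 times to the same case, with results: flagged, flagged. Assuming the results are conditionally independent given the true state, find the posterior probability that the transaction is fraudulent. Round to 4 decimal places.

Posterior P(H) ≈ 0.9751

With H the event that the transaction is fraudulent, the joint likelihood of the observed sequence is P(data|H) = 0.792·0.792 = 0.62726 and P(data|¬H) = 0.023·0.023 = 0.00052900.
Bayes: P(H|data) = 0.032·0.62726 / (0.032·0.62726 + 0.968·0.00052900) = 0.020072/0.020585 = 0.9751.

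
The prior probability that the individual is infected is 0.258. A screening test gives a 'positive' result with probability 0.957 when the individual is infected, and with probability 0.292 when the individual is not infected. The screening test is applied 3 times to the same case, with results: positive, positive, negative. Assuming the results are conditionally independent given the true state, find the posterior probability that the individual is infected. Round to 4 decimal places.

Posterior P(H) ≈ 0.1849

Let H be the event that the individual is infected; start with P(H) = 0.258. P('positive'|H) = 0.957, P('positive'|¬H) = 0.292.
Update on result 1 ('positive'): P(H) ← 0.957·0.2580 / (0.957·0.2580 + 0.292·0.7420) = 0.24691/0.46357 = 0.5326.
Update on result 2 ('positive'): P(H) ← 0.957·0.5326 / (0.957·0.5326 + 0.292·0.4674) = 0.50972/0.64619 = 0.7888.
Update on result 3 ('negative'): P(H) ← 0.043·0.7888 / (0.043·0.7888 + 0.708·0.2112) = 0.033918/0.18345 = 0.1849.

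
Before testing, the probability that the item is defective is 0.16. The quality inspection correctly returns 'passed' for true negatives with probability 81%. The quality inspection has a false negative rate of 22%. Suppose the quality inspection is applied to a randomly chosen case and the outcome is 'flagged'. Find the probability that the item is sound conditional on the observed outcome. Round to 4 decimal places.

Let H be the event that the item is defective. P(H) = 0.16, so P(¬H) = 0.84. With E the 'flagged' result, P(E|H) = 0.78 and P(E|¬H) = 0.19.
P(E) = 0.78·0.16 + 0.19·0.84 = 0.12480 + 0.15960 = 0.28440.
By Bayes' theorem, P(H|E) = 0.12480 / 0.28440 = 0.4388. Hence P(¬H|E) = 1 − 0.4388 = 0.5612.

P(¬H | E) ≈ 0.5612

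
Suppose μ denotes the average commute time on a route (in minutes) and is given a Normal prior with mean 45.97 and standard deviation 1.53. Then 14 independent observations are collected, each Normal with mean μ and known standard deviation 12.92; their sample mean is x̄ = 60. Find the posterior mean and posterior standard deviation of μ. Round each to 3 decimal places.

Prior precision 1/τ₀² = 1/1.53² = 0.427186; data precision n/σ² = 14/12.92² = 0.0838693.
Posterior precision = 0.427186 + 0.0838693 = 0.511055, giving posterior SD = 1/√0.511055 = 1.399.
Posterior mean = (0.427186·45.97 + 0.0838693·60) / 0.511055 = 48.272.

Posterior mean ≈ 48.272; posterior SD ≈ 1.399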